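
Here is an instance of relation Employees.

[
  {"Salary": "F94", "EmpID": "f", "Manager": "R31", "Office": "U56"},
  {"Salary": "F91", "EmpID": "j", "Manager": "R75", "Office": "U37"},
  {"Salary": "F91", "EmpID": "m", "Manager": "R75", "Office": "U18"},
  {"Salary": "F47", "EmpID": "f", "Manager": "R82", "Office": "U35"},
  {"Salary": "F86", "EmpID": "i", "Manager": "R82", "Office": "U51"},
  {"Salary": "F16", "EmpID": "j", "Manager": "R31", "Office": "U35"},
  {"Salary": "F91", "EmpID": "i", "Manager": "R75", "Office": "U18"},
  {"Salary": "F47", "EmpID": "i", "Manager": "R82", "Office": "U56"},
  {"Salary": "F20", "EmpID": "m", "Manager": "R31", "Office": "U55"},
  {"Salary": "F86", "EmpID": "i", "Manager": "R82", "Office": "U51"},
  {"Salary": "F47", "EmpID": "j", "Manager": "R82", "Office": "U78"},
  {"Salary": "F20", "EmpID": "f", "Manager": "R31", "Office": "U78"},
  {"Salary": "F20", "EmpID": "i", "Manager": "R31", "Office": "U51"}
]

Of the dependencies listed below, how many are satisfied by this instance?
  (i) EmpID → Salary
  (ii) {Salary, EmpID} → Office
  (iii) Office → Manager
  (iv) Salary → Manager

(i) EmpID → Salary: EmpID=f: 3 rows → Salary takes values {F94, F47, F20} — violation; EmpID=j: 3 rows → Salary takes values {F91, F16, F47} — violation; EmpID=m: 2 rows → Salary takes values {F91, F20} — violation; EmpID=i: 5 rows → Salary takes values {F86, F91, F47, F20} — violation — fails.
(ii) {Salary, EmpID} → Office: every LHS value maps to a single RHS value — holds.
(iii) Office → Manager: Office=U56: 2 rows → Manager takes values {R31, R82} — violation; Office=U35: 2 rows → Manager takes values {R82, R31} — violation; Office=U51: 3 rows → Manager takes values {R82, R31} — violation; Office=U78: 2 rows → Manager takes values {R82, R31} — violation — fails.
(iv) Salary → Manager: every LHS value maps to a single RHS value — holds.
2 of the 4 dependencies hold.

2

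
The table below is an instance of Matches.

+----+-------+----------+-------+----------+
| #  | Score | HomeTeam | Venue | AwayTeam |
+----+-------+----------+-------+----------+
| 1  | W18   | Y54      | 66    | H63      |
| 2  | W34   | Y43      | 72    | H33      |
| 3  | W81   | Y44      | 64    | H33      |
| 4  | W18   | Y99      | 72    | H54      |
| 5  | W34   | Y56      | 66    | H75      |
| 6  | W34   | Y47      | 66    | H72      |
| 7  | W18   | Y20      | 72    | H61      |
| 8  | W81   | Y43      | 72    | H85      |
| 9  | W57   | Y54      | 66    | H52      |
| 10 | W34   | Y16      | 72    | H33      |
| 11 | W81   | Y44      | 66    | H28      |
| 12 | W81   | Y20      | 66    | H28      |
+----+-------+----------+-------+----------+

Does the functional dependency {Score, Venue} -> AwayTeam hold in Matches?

No

(Score=W18, Venue=66): row 1 → AwayTeam = H63 ✓
(Score=W34, Venue=72): rows 2, 10 → AwayTeam = H33, H33 ✓
(Score=W81, Venue=64): row 3 → AwayTeam = H33 ✓
(Score=W18, Venue=72): rows 4, 7 → AwayTeam takes values {H54, H61} — violation
(Score=W34, Venue=66): rows 5, 6 → AwayTeam takes values {H75, H72} — violation
(Score=W81, Venue=72): row 8 → AwayTeam = H85 ✓
(Score=W57, Venue=66): row 9 → AwayTeam = H52 ✓
(Score=W81, Venue=66): rows 11, 12 → AwayTeam = H28, H28 ✓
Two rows agree on {Score, Venue} but differ on AwayTeam, so {Score, Venue} -> AwayTeam does not hold.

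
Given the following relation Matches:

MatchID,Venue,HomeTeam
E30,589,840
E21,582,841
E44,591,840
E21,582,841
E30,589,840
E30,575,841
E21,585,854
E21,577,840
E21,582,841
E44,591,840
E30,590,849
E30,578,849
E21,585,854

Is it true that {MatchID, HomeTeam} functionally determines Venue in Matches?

(MatchID=E30, HomeTeam=840): 2 rows → Venue = 589, 589 ✓
(MatchID=E21, HomeTeam=841): 3 rows → Venue = 582, 582, 582 ✓
(MatchID=E44, HomeTeam=840): 2 rows → Venue = 591, 591 ✓
(MatchID=E30, HomeTeam=841): 1 row → Venue = 575 ✓
(MatchID=E21, HomeTeam=854): 2 rows → Venue = 585, 585 ✓
(MatchID=E21, HomeTeam=840): 1 row → Venue = 577 ✓
(MatchID=E30, HomeTeam=849): 2 rows → Venue takes values {590, 578} — violation
Two rows agree on {MatchID, HomeTeam} but differ on Venue, so {MatchID, HomeTeam} → Venue does not hold.

No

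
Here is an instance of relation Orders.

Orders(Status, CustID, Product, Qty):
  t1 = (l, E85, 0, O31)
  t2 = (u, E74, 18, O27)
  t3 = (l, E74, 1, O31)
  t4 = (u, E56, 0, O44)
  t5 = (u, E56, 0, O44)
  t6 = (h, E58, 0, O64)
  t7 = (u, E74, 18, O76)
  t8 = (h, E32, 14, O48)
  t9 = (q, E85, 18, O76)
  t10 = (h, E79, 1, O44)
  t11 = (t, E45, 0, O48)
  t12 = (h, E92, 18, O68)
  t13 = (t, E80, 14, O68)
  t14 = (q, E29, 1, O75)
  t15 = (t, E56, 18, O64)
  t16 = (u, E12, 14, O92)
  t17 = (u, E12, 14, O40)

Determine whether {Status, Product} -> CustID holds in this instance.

Yes

(Status=l, Product=0): row 1 → CustID = E85 ✓
(Status=u, Product=18): rows 2, 7 → CustID = E74, E74 ✓
(Status=l, Product=1): row 3 → CustID = E74 ✓
(Status=u, Product=0): rows 4, 5 → CustID = E56, E56 ✓
(Status=h, Product=0): row 6 → CustID = E58 ✓
(Status=h, Product=14): row 8 → CustID = E32 ✓
(Status=q, Product=18): row 9 → CustID = E85 ✓
(Status=h, Product=1): row 10 → CustID = E79 ✓
(Status=t, Product=0): row 11 → CustID = E45 ✓
(Status=h, Product=18): row 12 → CustID = E92 ✓
(Status=t, Product=14): row 13 → CustID = E80 ✓
(Status=q, Product=1): row 14 → CustID = E29 ✓
(Status=t, Product=18): row 15 → CustID = E56 ✓
(Status=u, Product=14): rows 16, 17 → CustID = E12, E12 ✓
Every {Status, Product} value is associated with a single CustID value, so {Status, Product} -> CustID holds.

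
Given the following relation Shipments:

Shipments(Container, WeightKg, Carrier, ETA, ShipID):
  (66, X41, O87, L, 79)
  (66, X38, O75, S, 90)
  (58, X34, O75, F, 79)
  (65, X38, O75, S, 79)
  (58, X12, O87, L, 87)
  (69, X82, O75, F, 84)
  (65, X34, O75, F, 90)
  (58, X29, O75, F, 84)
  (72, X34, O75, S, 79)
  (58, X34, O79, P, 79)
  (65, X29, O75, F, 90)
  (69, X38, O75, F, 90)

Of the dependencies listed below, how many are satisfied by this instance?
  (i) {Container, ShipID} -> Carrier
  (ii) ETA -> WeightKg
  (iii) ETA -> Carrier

1

(i) {Container, ShipID} -> Carrier: (Container=58, ShipID=79): 2 rows → Carrier takes values {O75, O79} — violation — fails.
(ii) ETA -> WeightKg: ETA=L: 2 rows → WeightKg takes values {X41, X12} — violation; ETA=S: 3 rows → WeightKg takes values {X38, X34} — violation; ETA=F: 6 rows → WeightKg takes values {X34, X82, X29, X38} — violation — fails.
(iii) ETA -> Carrier: every LHS value maps to a single RHS value — holds.
1 of the 3 dependencies holds.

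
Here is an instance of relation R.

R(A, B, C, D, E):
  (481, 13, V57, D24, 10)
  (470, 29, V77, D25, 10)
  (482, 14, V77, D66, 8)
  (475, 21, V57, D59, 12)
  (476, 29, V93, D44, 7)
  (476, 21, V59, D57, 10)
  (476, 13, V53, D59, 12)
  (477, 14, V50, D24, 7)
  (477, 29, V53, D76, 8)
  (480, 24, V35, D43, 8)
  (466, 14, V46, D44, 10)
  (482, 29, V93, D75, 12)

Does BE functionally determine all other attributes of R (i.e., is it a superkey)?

Yes

All 12 rows have distinct BE values, so BE → (all attributes) holds and BE is a superkey.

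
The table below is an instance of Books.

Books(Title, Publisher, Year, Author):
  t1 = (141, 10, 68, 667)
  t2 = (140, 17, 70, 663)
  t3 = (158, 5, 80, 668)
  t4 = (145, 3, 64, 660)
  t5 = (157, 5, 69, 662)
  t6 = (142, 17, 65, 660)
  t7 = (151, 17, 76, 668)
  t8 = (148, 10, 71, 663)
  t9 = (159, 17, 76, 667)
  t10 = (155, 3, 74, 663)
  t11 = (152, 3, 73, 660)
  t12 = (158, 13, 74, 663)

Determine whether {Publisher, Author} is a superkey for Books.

Rows 4 and 11 have the same {Publisher, Author} value (Publisher=3, Author=660) but are distinct tuples, so {Publisher, Author} does not determine every attribute — not a superkey.

No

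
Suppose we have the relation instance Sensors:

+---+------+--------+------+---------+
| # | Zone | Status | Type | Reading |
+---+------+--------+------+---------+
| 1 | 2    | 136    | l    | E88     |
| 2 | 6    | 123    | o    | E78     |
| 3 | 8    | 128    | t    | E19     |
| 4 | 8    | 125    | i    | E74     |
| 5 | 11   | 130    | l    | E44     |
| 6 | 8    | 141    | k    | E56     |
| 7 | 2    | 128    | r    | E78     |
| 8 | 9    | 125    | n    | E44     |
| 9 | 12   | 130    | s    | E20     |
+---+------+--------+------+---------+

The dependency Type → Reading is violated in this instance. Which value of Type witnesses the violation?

Type=l: rows 1, 5 → Reading takes values {E88, E44} — violation
Type=o: row 2 → Reading = E78 ✓
Type=t: row 3 → Reading = E19 ✓
Type=i: row 4 → Reading = E74 ✓
Type=k: row 6 → Reading = E56 ✓
Type=r: row 7 → Reading = E78 ✓
Type=n: row 8 → Reading = E44 ✓
Type=s: row 9 → Reading = E20 ✓
The only Type value with inconsistent Reading is Type=l.

l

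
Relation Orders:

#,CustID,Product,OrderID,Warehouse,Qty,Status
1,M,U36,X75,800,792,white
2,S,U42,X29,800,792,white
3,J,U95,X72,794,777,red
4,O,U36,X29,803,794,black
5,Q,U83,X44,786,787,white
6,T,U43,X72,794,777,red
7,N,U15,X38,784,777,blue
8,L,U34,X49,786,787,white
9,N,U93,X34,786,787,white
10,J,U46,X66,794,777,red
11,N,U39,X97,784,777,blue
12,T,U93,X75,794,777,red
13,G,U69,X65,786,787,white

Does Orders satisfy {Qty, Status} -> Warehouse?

(Qty=792, Status=white): rows 1, 2 → Warehouse = 800, 800 ✓
(Qty=777, Status=red): rows 3, 6, 10, 12 → Warehouse = 794, 794, 794, 794 ✓
(Qty=794, Status=black): row 4 → Warehouse = 803 ✓
(Qty=787, Status=white): rows 5, 8, 9, 13 → Warehouse = 786, 786, 786, 786 ✓
(Qty=777, Status=blue): rows 7, 11 → Warehouse = 784, 784 ✓
Every {Qty, Status} value is associated with a single Warehouse value, so {Qty, Status} -> Warehouse holds.

Yes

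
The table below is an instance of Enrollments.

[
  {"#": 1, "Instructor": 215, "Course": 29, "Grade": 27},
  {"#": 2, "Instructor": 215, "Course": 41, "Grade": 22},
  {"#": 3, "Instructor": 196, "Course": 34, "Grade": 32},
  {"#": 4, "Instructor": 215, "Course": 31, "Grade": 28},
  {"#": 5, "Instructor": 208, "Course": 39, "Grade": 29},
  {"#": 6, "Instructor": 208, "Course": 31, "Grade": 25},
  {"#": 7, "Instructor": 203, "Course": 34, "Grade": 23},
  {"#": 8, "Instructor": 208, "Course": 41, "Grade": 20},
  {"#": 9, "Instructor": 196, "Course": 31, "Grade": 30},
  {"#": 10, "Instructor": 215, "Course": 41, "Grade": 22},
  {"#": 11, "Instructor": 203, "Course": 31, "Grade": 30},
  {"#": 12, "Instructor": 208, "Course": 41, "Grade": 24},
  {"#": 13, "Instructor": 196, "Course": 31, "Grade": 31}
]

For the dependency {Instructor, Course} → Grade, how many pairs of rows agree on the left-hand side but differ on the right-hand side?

(Instructor=215, Course=41): all 2 rows agree on Grade — 0 pairs.
(Instructor=208, Course=41): violating pairs (8,12) — 1 pair.
(Instructor=196, Course=31): violating pairs (9,13) — 1 pair.

2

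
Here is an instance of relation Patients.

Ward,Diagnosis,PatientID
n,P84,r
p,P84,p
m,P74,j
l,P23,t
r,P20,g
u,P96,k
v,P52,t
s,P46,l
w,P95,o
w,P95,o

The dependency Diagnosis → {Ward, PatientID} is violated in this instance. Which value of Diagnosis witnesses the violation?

P84

Diagnosis=P84: 2 rows → {Ward,PatientID} takes values {(n, r), (p, p)} — violation
Diagnosis=P74: 1 row → {Ward,PatientID} = (m, j) ✓
Diagnosis=P23: 1 row → {Ward,PatientID} = (l, t) ✓
Diagnosis=P20: 1 row → {Ward,PatientID} = (r, g) ✓
Diagnosis=P96: 1 row → {Ward,PatientID} = (u, k) ✓
Diagnosis=P52: 1 row → {Ward,PatientID} = (v, t) ✓
Diagnosis=P46: 1 row → {Ward,PatientID} = (s, l) ✓
Diagnosis=P95: 2 rows → {Ward,PatientID} = (w, o), (w, o) ✓
The only Diagnosis value with inconsistent RHS is Diagnosis=P84.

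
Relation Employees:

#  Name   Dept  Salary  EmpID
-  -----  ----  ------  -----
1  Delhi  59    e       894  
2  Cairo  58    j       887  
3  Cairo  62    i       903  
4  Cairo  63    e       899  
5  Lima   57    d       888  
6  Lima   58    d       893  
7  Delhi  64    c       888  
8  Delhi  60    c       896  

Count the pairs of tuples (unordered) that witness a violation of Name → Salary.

Name=Delhi: violating pairs (1,7), (1,8) — 2 pairs.
Name=Cairo: violating pairs (2,3), (2,4), (3,4) — 3 pairs.
Name=Lima: all 2 rows agree on Salary — 0 pairs.

5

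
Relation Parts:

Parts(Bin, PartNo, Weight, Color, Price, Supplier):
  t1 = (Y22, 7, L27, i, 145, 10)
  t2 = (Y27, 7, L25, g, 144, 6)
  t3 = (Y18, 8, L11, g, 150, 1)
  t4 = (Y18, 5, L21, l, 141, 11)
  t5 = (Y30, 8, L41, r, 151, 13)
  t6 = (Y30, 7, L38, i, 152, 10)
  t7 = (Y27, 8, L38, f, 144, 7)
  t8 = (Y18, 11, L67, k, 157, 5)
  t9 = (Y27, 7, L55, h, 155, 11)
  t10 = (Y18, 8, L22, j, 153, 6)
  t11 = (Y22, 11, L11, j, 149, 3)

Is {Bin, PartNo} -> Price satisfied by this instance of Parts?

(Bin=Y22, PartNo=7): row 1 → Price = 145 ✓
(Bin=Y27, PartNo=7): rows 2, 9 → Price takes values {144, 155} — violation
(Bin=Y18, PartNo=8): rows 3, 10 → Price takes values {150, 153} — violation
(Bin=Y18, PartNo=5): row 4 → Price = 141 ✓
(Bin=Y30, PartNo=8): row 5 → Price = 151 ✓
(Bin=Y30, PartNo=7): row 6 → Price = 152 ✓
(Bin=Y27, PartNo=8): row 7 → Price = 144 ✓
(Bin=Y18, PartNo=11): row 8 → Price = 157 ✓
(Bin=Y22, PartNo=11): row 11 → Price = 149 ✓
Two rows agree on {Bin, PartNo} but differ on Price, so {Bin, PartNo} -> Price does not hold.

No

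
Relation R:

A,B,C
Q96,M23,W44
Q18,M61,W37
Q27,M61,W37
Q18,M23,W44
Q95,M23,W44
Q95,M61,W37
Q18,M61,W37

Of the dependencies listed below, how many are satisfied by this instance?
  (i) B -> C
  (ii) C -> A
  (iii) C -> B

(i) B -> C: every LHS value maps to a single RHS value — holds.
(ii) C -> A: C=W44: 3 rows → A takes values {Q96, Q18, Q95} — violation; C=W37: 4 rows → A takes values {Q18, Q27, Q95} — violation — fails.
(iii) C -> B: every LHS value maps to a single RHS value — holds.
2 of the 3 dependencies hold.

2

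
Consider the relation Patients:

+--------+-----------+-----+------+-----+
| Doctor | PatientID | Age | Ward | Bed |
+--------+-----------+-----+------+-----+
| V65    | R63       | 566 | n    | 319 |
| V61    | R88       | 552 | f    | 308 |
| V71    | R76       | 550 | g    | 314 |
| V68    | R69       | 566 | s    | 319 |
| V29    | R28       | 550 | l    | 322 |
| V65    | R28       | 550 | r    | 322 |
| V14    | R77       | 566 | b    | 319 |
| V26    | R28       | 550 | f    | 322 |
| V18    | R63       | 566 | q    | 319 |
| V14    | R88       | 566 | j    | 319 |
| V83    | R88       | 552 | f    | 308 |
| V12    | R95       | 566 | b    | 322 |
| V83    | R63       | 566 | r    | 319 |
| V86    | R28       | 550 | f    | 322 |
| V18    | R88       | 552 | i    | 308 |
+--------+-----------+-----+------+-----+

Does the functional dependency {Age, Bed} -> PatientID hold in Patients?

(Age=566, Bed=319): 6 rows → PatientID takes values {R63, R69, R77, R88} — violation
(Age=552, Bed=308): 3 rows → PatientID = R88, R88, R88 ✓
(Age=550, Bed=314): 1 row → PatientID = R76 ✓
(Age=550, Bed=322): 4 rows → PatientID = R28, R28, R28, R28 ✓
(Age=566, Bed=322): 1 row → PatientID = R95 ✓
Two rows agree on {Age, Bed} but differ on PatientID, so {Age, Bed} -> PatientID does not hold.

No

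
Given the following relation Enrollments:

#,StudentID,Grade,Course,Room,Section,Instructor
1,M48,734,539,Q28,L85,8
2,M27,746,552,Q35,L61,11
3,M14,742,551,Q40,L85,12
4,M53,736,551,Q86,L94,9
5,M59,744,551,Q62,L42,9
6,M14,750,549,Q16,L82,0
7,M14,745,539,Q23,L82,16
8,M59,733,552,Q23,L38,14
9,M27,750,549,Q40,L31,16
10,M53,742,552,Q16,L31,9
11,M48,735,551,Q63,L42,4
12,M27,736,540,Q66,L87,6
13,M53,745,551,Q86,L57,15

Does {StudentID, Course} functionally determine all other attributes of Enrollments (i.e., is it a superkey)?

No

Rows 4 and 13 have the same {StudentID, Course} value (StudentID=M53, Course=551) but are distinct tuples, so {StudentID, Course} does not determine every attribute — not a superkey.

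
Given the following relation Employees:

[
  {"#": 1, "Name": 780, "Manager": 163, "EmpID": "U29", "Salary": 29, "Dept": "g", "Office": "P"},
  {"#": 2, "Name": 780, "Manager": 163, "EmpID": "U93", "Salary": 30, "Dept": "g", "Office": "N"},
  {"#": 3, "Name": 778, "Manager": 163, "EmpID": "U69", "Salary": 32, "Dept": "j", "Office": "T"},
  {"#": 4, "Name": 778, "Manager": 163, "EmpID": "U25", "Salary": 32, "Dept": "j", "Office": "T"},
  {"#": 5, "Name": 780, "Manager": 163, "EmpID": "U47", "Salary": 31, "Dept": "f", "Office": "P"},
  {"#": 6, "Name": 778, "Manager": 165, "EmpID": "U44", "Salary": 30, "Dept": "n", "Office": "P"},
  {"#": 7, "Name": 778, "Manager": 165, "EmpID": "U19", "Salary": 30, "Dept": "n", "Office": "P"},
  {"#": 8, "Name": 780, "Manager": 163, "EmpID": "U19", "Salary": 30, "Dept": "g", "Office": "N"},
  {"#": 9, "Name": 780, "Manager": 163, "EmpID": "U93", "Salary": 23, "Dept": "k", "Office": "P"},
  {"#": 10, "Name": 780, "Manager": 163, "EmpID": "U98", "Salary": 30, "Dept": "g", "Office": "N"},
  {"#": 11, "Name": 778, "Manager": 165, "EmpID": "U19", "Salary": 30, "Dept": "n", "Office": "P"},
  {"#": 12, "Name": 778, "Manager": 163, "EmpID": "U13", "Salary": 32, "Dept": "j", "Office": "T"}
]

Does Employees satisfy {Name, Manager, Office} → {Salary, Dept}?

No

(Name=780, Manager=163, Office=P): rows 1, 5, 9 → {Salary,Dept} takes values {(29, g), (31, f), (23, k)} — violation
(Name=780, Manager=163, Office=N): rows 2, 8, 10 → {Salary,Dept} = (30, g), (30, g), (30, g) ✓
(Name=778, Manager=163, Office=T): rows 3, 4, 12 → {Salary,Dept} = (32, j), (32, j), (32, j) ✓
(Name=778, Manager=165, Office=P): rows 6, 7, 11 → {Salary,Dept} = (30, n), (30, n), (30, n) ✓
Two rows agree on {Name, Manager, Office} but differ on {Salary, Dept}, so {Name, Manager, Office} → {Salary, Dept} does not hold.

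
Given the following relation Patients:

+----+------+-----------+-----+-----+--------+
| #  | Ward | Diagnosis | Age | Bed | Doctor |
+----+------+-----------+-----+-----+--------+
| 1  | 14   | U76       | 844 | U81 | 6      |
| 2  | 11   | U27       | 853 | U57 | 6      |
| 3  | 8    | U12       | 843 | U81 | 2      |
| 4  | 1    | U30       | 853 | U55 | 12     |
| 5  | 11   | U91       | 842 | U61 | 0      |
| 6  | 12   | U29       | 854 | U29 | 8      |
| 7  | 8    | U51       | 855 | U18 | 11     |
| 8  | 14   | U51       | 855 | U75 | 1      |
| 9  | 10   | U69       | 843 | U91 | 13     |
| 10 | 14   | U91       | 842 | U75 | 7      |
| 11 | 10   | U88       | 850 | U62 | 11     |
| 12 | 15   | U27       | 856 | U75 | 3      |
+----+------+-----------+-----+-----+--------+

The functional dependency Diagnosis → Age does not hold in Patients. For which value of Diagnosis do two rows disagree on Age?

Diagnosis=U76: row 1 → Age = 844 ✓
Diagnosis=U27: rows 2, 12 → Age takes values {853, 856} — violation
Diagnosis=U12: row 3 → Age = 843 ✓
Diagnosis=U30: row 4 → Age = 853 ✓
Diagnosis=U91: rows 5, 10 → Age = 842, 842 ✓
Diagnosis=U29: row 6 → Age = 854 ✓
Diagnosis=U51: rows 7, 8 → Age = 855, 855 ✓
Diagnosis=U69: row 9 → Age = 843 ✓
Diagnosis=U88: row 11 → Age = 850 ✓
The only Diagnosis value with inconsistent Age is Diagnosis=U27.

U27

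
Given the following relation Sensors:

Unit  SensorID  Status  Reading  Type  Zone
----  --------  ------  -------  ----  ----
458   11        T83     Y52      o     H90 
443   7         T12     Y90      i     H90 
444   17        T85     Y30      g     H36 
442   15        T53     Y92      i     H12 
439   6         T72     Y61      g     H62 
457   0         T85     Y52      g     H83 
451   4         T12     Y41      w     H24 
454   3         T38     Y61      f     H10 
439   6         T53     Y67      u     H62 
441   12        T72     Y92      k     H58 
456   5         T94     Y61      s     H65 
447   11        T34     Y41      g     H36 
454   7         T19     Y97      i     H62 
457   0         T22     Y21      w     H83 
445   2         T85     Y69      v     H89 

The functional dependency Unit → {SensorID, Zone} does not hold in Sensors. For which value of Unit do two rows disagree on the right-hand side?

454

Unit=458: 1 row → {SensorID,Zone} = (11, H90) ✓
Unit=443: 1 row → {SensorID,Zone} = (7, H90) ✓
Unit=444: 1 row → {SensorID,Zone} = (17, H36) ✓
Unit=442: 1 row → {SensorID,Zone} = (15, H12) ✓
Unit=439: 2 rows → {SensorID,Zone} = (6, H62), (6, H62) ✓
Unit=457: 2 rows → {SensorID,Zone} = (0, H83), (0, H83) ✓
Unit=451: 1 row → {SensorID,Zone} = (4, H24) ✓
Unit=454: 2 rows → {SensorID,Zone} takes values {(3, H10), (7, H62)} — violation
Unit=441: 1 row → {SensorID,Zone} = (12, H58) ✓
Unit=456: 1 row → {SensorID,Zone} = (5, H65) ✓
Unit=447: 1 row → {SensorID,Zone} = (11, H36) ✓
Unit=445: 1 row → {SensorID,Zone} = (2, H89) ✓
The only Unit value with inconsistent RHS is Unit=454.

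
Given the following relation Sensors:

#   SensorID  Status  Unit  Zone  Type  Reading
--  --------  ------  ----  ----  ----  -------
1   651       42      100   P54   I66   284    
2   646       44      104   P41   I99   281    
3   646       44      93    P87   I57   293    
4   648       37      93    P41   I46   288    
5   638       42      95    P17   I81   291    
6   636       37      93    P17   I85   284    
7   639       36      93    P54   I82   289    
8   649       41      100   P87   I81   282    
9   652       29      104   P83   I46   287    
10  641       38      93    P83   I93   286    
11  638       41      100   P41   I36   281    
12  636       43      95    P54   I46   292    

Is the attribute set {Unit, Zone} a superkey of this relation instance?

All 12 rows have distinct {Unit, Zone} values, so {Unit, Zone} → (all attributes) holds and {Unit, Zone} is a superkey.

Yes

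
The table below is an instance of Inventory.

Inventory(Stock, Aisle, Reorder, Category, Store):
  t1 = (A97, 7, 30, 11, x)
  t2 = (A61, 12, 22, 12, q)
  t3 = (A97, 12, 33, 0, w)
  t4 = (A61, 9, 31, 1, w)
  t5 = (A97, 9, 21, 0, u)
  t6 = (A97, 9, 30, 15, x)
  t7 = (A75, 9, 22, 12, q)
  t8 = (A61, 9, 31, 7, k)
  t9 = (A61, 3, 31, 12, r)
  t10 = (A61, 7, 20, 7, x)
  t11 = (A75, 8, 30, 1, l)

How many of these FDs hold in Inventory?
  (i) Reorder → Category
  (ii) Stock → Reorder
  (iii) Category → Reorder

0

(i) Reorder → Category: Reorder=30: rows 1, 6, 11 → Category takes values {11, 15, 1} — violation; Reorder=31: rows 4, 8, 9 → Category takes values {1, 7, 12} — violation — fails.
(ii) Stock → Reorder: Stock=A97: rows 1, 3, 5, 6 → Reorder takes values {30, 33, 21} — violation; Stock=A61: rows 2, 4, 8, 9, 10 → Reorder takes values {22, 31, 20} — violation; Stock=A75: rows 7, 11 → Reorder takes values {22, 30} — violation — fails.
(iii) Category → Reorder: Category=12: rows 2, 7, 9 → Reorder takes values {22, 31} — violation; Category=0: rows 3, 5 → Reorder takes values {33, 21} — violation; Category=1: rows 4, 11 → Reorder takes values {31, 30} — violation; Category=7: rows 8, 10 → Reorder takes values {31, 20} — violation — fails.
None of the 3 dependencies hold.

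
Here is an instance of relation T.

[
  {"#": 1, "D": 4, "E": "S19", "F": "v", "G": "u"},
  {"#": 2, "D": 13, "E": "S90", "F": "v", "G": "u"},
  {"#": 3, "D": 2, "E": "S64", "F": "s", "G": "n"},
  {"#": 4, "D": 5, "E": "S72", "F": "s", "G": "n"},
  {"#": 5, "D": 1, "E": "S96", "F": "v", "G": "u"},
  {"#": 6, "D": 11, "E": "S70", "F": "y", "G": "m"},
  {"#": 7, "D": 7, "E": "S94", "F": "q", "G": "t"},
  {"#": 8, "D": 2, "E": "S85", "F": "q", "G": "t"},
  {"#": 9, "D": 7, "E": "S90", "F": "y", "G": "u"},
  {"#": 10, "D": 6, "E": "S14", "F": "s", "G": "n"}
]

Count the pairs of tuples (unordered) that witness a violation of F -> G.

1

F=v: all 3 rows agree on G — 0 pairs.
F=s: all 3 rows agree on G — 0 pairs.
F=y: violating pairs (6,9) — 1 pair.
F=q: all 2 rows agree on G — 0 pairs.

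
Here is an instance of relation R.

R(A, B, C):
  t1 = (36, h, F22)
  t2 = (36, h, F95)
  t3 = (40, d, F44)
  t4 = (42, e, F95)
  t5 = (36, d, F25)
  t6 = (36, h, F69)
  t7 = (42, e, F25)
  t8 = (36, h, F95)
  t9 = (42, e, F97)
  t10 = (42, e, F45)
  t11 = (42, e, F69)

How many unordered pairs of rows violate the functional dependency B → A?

B=h: all 4 rows agree on A — 0 pairs.
B=d: violating pairs (3,5) — 1 pair.
B=e: all 5 rows agree on A — 0 pairs.

1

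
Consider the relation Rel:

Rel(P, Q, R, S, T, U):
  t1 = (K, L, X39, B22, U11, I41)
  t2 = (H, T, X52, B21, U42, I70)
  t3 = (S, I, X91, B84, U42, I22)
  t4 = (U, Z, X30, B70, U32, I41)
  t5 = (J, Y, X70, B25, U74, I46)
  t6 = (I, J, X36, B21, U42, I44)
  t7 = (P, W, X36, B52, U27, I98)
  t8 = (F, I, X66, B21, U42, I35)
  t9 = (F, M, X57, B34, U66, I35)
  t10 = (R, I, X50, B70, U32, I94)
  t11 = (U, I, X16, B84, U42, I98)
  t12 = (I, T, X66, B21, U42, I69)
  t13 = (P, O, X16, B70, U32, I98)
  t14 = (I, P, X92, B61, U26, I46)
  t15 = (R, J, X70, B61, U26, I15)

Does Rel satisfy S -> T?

S=B22: row 1 → T = U11 ✓
S=B21: rows 2, 6, 8, 12 → T = U42, U42, U42, U42 ✓
S=B84: rows 3, 11 → T = U42, U42 ✓
S=B70: rows 4, 10, 13 → T = U32, U32, U32 ✓
S=B25: row 5 → T = U74 ✓
S=B52: row 7 → T = U27 ✓
S=B34: row 9 → T = U66 ✓
S=B61: rows 14, 15 → T = U26, U26 ✓
Every S value is associated with a single T value, so S -> T holds.

Yes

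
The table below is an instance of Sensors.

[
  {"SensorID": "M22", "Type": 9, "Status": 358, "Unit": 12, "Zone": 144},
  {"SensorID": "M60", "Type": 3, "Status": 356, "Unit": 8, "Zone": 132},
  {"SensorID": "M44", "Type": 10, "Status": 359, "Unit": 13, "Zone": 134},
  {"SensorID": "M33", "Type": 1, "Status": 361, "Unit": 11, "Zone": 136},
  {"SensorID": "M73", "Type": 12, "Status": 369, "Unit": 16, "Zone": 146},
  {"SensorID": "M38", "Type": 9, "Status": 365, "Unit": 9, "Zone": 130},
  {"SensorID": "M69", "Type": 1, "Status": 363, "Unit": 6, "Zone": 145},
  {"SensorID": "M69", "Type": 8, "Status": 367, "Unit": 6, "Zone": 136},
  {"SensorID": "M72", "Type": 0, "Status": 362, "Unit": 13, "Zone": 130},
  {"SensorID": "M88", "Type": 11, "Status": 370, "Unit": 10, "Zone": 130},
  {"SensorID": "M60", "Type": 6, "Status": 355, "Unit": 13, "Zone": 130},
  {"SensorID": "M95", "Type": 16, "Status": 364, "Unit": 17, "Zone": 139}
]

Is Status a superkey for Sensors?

All 12 rows have distinct Status values, so Status → (all attributes) holds and Status is a superkey.

Yes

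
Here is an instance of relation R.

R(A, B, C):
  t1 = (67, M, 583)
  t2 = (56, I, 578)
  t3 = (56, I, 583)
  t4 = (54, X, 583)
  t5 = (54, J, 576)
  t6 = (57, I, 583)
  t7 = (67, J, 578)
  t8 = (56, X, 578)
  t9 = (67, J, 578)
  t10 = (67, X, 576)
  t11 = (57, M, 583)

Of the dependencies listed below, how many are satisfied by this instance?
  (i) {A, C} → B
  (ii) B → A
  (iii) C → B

(i) {A, C} → B: (A=56, C=578): rows 2, 8 → B takes values {I, X} — violation; (A=57, C=583): rows 6, 11 → B takes values {I, M} — violation — fails.
(ii) B → A: B=M: rows 1, 11 → A takes values {67, 57} — violation; B=I: rows 2, 3, 6 → A takes values {56, 57} — violation; B=X: rows 4, 8, 10 → A takes values {54, 56, 67} — violation; B=J: rows 5, 7, 9 → A takes values {54, 67} — violation — fails.
(iii) C → B: C=583: rows 1, 3, 4, 6, 11 → B takes values {M, I, X} — violation; C=578: rows 2, 7, 8, 9 → B takes values {I, J, X} — violation; C=576: rows 5, 10 → B takes values {J, X} — violation — fails.
None of the 3 dependencies hold.

0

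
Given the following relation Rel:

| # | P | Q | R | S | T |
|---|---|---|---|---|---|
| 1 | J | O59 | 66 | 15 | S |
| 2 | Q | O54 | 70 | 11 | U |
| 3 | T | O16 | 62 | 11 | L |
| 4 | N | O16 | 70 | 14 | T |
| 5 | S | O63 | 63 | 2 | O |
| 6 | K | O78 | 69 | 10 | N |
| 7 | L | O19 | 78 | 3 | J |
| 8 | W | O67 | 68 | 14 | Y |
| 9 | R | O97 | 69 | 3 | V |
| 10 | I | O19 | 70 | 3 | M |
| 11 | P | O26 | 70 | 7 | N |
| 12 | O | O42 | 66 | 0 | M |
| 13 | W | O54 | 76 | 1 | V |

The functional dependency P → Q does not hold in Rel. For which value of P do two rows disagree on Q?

W

P=J: row 1 → Q = O59 ✓
P=Q: row 2 → Q = O54 ✓
P=T: row 3 → Q = O16 ✓
P=N: row 4 → Q = O16 ✓
P=S: row 5 → Q = O63 ✓
P=K: row 6 → Q = O78 ✓
P=L: row 7 → Q = O19 ✓
P=W: rows 8, 13 → Q takes values {O67, O54} — violation
P=R: row 9 → Q = O97 ✓
P=I: row 10 → Q = O19 ✓
P=P: row 11 → Q = O26 ✓
P=O: row 12 → Q = O42 ✓
The only P value with inconsistent Q is P=W.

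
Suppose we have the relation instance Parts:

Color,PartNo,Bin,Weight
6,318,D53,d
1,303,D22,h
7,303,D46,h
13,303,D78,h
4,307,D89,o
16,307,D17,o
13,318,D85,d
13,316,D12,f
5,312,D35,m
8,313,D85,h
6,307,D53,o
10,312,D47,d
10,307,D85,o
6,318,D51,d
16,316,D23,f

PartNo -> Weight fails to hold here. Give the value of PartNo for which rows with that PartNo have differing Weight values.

312

PartNo=318: 3 rows → Weight = d, d, d ✓
PartNo=303: 3 rows → Weight = h, h, h ✓
PartNo=307: 4 rows → Weight = o, o, o, o ✓
PartNo=316: 2 rows → Weight = f, f ✓
PartNo=312: 2 rows → Weight takes values {m, d} — violation
PartNo=313: 1 row → Weight = h ✓
The only PartNo value with inconsistent Weight is PartNo=312.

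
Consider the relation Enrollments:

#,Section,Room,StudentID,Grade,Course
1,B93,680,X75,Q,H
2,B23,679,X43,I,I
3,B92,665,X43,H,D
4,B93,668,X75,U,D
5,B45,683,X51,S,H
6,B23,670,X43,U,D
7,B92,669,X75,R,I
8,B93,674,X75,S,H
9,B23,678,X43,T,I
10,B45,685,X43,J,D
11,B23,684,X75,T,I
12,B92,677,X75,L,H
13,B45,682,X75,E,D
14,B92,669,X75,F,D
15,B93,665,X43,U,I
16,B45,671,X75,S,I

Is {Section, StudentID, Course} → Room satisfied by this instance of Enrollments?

(Section=B93, StudentID=X75, Course=H): rows 1, 8 → Room takes values {680, 674} — violation
(Section=B23, StudentID=X43, Course=I): rows 2, 9 → Room takes values {679, 678} — violation
(Section=B92, StudentID=X43, Course=D): row 3 → Room = 665 ✓
(Section=B93, StudentID=X75, Course=D): row 4 → Room = 668 ✓
(Section=B45, StudentID=X51, Course=H): row 5 → Room = 683 ✓
(Section=B23, StudentID=X43, Course=D): row 6 → Room = 670 ✓
(Section=B92, StudentID=X75, Course=I): row 7 → Room = 669 ✓
(Section=B45, StudentID=X43, Course=D): row 10 → Room = 685 ✓
(Section=B23, StudentID=X75, Course=I): row 11 → Room = 684 ✓
(Section=B92, StudentID=X75, Course=H): row 12 → Room = 677 ✓
(Section=B45, StudentID=X75, Course=D): row 13 → Room = 682 ✓
(Section=B92, StudentID=X75, Course=D): row 14 → Room = 669 ✓
(Section=B93, StudentID=X43, Course=I): row 15 → Room = 665 ✓
(Section=B45, StudentID=X75, Course=I): row 16 → Room = 671 ✓
Two rows agree on {Section, StudentID, Course} but differ on Room, so {Section, StudentID, Course} → Room does not hold.

No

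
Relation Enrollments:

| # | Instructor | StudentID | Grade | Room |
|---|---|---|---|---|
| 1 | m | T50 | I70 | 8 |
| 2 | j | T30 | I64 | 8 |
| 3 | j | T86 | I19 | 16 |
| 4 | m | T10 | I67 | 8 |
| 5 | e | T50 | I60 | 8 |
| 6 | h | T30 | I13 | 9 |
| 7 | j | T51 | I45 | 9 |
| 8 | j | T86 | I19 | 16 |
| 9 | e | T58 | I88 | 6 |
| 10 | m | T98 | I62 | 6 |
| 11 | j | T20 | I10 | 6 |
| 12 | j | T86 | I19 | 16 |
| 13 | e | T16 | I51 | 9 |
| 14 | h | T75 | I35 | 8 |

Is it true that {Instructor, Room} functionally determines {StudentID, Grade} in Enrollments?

(Instructor=m, Room=8): rows 1, 4 → {StudentID,Grade} takes values {(T50, I70), (T10, I67)} — violation
(Instructor=j, Room=8): row 2 → {StudentID,Grade} = (T30, I64) ✓
(Instructor=j, Room=16): rows 3, 8, 12 → {StudentID,Grade} = (T86, I19), (T86, I19), (T86, I19) ✓
(Instructor=e, Room=8): row 5 → {StudentID,Grade} = (T50, I60) ✓
(Instructor=h, Room=9): row 6 → {StudentID,Grade} = (T30, I13) ✓
(Instructor=j, Room=9): row 7 → {StudentID,Grade} = (T51, I45) ✓
(Instructor=e, Room=6): row 9 → {StudentID,Grade} = (T58, I88) ✓
(Instructor=m, Room=6): row 10 → {StudentID,Grade} = (T98, I62) ✓
(Instructor=j, Room=6): row 11 → {StudentID,Grade} = (T20, I10) ✓
(Instructor=e, Room=9): row 13 → {StudentID,Grade} = (T16, I51) ✓
(Instructor=h, Room=8): row 14 → {StudentID,Grade} = (T75, I35) ✓
Two rows agree on {Instructor, Room} but differ on {StudentID, Grade}, so {Instructor, Room} -> {StudentID, Grade} does not hold.

No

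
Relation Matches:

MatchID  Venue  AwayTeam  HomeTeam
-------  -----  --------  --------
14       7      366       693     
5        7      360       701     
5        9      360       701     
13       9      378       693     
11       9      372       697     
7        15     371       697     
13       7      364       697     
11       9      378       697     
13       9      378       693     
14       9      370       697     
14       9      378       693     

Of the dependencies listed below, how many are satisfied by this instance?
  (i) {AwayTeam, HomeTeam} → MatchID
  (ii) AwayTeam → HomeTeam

0

(i) {AwayTeam, HomeTeam} → MatchID: (AwayTeam=378, HomeTeam=693): 3 rows → MatchID takes values {13, 14} — violation — fails.
(ii) AwayTeam → HomeTeam: AwayTeam=378: 4 rows → HomeTeam takes values {693, 697} — violation — fails.
None of the 2 dependencies hold.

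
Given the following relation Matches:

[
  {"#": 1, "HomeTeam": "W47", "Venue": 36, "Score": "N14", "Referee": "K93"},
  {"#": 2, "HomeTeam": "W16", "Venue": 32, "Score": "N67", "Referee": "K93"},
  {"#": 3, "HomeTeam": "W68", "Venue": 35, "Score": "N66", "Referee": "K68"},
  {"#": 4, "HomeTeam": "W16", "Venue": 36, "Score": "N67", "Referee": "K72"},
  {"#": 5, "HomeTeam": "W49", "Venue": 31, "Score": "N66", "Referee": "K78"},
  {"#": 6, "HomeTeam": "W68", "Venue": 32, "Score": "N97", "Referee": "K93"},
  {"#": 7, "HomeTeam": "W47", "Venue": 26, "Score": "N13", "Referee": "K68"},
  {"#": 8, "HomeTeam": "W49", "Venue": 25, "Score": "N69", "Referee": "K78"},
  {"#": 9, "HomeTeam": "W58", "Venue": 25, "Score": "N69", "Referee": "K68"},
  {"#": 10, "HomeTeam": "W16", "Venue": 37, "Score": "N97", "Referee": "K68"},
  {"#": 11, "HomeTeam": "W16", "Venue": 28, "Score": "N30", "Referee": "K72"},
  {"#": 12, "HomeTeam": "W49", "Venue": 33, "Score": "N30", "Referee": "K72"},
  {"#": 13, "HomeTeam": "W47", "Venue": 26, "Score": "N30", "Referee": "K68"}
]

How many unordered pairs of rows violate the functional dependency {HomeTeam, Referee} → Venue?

2

(HomeTeam=W16, Referee=K72): violating pairs (4,11) — 1 pair.
(HomeTeam=W49, Referee=K78): violating pairs (5,8) — 1 pair.
(HomeTeam=W47, Referee=K68): all 2 rows agree on Venue — 0 pairs.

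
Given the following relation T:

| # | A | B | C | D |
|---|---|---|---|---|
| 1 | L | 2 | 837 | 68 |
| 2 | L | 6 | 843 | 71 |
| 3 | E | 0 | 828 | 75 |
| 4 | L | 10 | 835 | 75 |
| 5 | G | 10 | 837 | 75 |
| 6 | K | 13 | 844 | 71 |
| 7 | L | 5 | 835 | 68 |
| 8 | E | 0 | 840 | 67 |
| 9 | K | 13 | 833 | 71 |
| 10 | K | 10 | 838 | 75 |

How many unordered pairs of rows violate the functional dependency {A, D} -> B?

(A=L, D=68): violating pairs (1,7) — 1 pair.
(A=K, D=71): all 2 rows agree on B — 0 pairs.

1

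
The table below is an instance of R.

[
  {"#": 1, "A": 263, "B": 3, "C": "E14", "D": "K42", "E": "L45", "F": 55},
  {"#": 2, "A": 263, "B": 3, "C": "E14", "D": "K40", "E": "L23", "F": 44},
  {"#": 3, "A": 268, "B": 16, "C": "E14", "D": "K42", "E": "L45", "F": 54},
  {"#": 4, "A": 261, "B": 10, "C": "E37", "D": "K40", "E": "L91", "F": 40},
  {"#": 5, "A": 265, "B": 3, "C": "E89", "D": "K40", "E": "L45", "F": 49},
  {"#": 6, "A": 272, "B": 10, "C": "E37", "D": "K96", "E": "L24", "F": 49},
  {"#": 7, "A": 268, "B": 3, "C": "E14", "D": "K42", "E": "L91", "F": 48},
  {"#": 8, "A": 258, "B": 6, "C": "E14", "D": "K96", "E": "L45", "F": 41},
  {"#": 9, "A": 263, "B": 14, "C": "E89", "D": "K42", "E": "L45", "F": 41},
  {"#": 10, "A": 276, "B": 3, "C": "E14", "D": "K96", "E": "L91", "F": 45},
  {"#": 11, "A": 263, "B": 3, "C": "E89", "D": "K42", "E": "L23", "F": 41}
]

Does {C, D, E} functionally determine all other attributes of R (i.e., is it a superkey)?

No

Rows 1 and 3 have the same {C, D, E} value (C=E14, D=K42, E=L45) but are distinct tuples, so {C, D, E} does not determine every attribute — not a superkey.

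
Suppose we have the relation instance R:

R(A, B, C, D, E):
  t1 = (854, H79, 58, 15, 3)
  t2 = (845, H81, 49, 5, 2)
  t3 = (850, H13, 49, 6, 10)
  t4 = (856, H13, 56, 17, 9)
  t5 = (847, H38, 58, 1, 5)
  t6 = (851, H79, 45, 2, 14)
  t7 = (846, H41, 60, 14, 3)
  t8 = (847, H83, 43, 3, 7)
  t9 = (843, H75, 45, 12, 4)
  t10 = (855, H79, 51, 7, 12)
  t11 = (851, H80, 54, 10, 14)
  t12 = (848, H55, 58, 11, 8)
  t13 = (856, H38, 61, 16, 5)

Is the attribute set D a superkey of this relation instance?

Yes

All 13 rows have distinct D values, so D → (all attributes) holds and D is a superkey.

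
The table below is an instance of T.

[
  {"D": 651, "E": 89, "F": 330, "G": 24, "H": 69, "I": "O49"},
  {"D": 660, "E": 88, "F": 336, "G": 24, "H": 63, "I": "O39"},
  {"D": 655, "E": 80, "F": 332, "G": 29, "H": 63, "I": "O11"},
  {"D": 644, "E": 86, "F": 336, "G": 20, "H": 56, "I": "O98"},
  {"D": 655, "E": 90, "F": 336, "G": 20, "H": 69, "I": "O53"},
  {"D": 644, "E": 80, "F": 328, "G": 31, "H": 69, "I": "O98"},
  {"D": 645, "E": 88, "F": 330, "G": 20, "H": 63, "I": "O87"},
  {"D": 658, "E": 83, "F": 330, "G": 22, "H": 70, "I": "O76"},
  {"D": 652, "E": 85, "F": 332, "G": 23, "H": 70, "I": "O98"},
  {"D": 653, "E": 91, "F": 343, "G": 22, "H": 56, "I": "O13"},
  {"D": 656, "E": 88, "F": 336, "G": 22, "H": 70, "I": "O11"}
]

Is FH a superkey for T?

Yes

All 11 rows have distinct FH values, so FH → (all attributes) holds and FH is a superkey.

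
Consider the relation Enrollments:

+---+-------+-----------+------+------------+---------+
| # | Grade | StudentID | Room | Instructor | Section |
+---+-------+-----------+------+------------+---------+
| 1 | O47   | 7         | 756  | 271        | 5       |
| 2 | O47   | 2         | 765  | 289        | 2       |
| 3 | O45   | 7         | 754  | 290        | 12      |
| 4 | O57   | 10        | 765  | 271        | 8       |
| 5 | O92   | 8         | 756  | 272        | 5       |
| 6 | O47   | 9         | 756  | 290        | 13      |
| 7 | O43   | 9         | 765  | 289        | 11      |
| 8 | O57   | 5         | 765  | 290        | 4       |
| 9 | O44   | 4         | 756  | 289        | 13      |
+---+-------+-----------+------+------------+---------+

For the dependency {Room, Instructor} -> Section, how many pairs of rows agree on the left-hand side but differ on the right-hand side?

(Room=765, Instructor=289): violating pairs (2,7) — 1 pair.

1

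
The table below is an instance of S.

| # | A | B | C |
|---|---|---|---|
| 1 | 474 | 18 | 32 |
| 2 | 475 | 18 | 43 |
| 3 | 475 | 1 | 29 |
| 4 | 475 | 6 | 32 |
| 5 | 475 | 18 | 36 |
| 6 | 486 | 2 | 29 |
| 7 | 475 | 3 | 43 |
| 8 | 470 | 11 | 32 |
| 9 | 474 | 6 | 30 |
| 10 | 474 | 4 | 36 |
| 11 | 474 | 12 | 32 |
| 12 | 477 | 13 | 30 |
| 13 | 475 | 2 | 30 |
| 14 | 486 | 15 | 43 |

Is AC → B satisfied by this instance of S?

No

(A=474, C=32): rows 1, 11 → B takes values {18, 12} — violation
(A=475, C=43): rows 2, 7 → B takes values {18, 3} — violation
(A=475, C=29): row 3 → B = 1 ✓
(A=475, C=32): row 4 → B = 6 ✓
(A=475, C=36): row 5 → B = 18 ✓
(A=486, C=29): row 6 → B = 2 ✓
(A=470, C=32): row 8 → B = 11 ✓
(A=474, C=30): row 9 → B = 6 ✓
(A=474, C=36): row 10 → B = 4 ✓
(A=477, C=30): row 12 → B = 13 ✓
(A=475, C=30): row 13 → B = 2 ✓
(A=486, C=43): row 14 → B = 15 ✓
Two rows agree on AC but differ on B, so AC → B does not hold.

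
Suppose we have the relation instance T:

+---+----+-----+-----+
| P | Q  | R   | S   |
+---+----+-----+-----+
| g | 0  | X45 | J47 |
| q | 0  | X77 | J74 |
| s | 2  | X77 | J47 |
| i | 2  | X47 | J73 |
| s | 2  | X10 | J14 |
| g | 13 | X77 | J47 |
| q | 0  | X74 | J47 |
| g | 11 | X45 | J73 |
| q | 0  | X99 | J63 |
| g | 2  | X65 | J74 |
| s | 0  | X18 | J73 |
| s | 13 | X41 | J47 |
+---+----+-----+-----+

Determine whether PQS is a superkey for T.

Yes

All 12 rows have distinct PQS values, so PQS → (all attributes) holds and PQS is a superkey.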